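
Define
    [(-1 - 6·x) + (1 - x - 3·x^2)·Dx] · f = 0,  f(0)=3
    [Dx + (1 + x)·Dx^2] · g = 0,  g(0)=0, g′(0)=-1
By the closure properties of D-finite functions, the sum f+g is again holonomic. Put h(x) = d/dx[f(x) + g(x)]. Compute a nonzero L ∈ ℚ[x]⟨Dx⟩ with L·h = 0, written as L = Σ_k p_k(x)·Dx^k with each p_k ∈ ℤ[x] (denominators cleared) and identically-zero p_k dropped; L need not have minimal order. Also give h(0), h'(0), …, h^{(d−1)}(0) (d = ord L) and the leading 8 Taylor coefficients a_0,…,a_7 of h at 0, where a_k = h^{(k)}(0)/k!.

L = (58 + 350·x + 636·x^2 + 756·x^3 + 324·x^4) + (40 + 364·x + 976·x^2 + 1632·x^3 + 1530·x^4 + 540·x^5)·Dx + (-9 - 31·x - 27·x^2 + 115·x^3 + 345·x^4 + 333·x^5 + 108·x^6)·Dx^2  (order 2).
h: a_k = 2, 25, 62, 229, 599, 1747, 4556, 12193, …
ICs: h(0) = 2, h′(0) = 25.

f: a_k = 3, 3, 12, 21, 57, 120, 291, 651, …
g: a_k = 0, -1, 1/2, -1/3, 1/4, -1/5, 1/6, -1/7, …
h₀=f+g: left-lcm gives L₀, ord ≤ 3.
Differentiate: ansatz ord ≤ ord L₀ ⇒ L.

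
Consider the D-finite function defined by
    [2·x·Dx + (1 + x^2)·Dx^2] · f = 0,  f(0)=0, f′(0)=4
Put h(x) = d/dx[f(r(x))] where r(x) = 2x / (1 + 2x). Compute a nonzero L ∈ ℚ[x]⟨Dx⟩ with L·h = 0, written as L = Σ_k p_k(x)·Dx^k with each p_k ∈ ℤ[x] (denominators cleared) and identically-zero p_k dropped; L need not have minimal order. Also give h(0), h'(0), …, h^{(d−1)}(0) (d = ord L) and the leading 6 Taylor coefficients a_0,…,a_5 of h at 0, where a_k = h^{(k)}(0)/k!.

f: a_k = 0, 4, 0, -4/3, 0, 4/5, …
Substitute x→r, Dx→(1/r')Dx; clear ⇒ L₀.
Derive L from L₀ (diff closure).
L = (4 + 16·x) + (1 + 4·x + 8·x^2)·Dx  (order 1).
h: a_k = 8, -32, 64, 0, -512, 2048, …
ICs: h(0) = 8.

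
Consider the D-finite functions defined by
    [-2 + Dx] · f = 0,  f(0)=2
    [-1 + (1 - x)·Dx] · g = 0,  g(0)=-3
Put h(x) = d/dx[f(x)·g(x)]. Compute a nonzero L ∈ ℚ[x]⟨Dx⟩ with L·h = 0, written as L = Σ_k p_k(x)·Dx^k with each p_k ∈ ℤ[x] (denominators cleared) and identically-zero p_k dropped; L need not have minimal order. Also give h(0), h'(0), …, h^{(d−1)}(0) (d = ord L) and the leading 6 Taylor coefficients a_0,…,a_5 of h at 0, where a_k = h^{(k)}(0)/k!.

f: a_k = 2, 4, 4, 8/3, 4/3, 8/15, …
g: a_k = -3, -3, -3, -3, -3, -3, …
Sym-product of L_f,L_g gives L₀ (≤ ord 1).
h=h₀': d/dx-closure on L₀ ⇒ L.
L = (10 - 12·x + 4·x^2) + (-3 + 5·x - 2·x^2)·Dx  (order 1).
h: a_k = -18, -60, -114, -168, -218, -1324/5, …
ICs: h(0) = -18.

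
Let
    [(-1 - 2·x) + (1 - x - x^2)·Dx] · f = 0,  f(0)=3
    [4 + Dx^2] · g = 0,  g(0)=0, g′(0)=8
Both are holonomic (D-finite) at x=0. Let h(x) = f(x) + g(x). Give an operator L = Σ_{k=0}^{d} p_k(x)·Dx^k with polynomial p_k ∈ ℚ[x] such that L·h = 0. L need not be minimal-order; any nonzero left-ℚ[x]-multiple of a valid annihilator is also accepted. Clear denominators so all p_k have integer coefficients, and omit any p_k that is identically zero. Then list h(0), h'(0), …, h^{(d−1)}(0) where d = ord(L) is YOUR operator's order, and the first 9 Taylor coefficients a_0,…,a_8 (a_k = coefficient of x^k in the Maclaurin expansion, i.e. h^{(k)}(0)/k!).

L = (44 + 96·x + 32·x^2 + 48·x^3 + 40·x^4 + 16·x^5) + (-16 + 20·x + 8·x^2 - 16·x^3 + 12·x^4 + 24·x^5 + 8·x^6)·Dx + (11 + 24·x + 8·x^2 + 12·x^3 + 10·x^4 + 4·x^5)·Dx^2 + (-4 + 5·x + 2·x^2 - 4·x^3 + 3·x^4 + 6·x^5 + 2·x^6)·Dx^3  (order 3).
h: a_k = 3, 11, 6, 11/3, 15, 376/15, 39, 19813/315, 102, …
ICs: h(0) = 3, h′(0) = 11, h′′(0) = 12.

f: a_k = 3, 3, 6, 9, 15, 24, 39, 63, 102, …
g: a_k = 0, 8, 0, -16/3, 0, 16/15, 0, -32/315, 0, …
Sum ⇒ L₀ = lclm(L_f,L_g) in ℚ(x)⟨Dx⟩.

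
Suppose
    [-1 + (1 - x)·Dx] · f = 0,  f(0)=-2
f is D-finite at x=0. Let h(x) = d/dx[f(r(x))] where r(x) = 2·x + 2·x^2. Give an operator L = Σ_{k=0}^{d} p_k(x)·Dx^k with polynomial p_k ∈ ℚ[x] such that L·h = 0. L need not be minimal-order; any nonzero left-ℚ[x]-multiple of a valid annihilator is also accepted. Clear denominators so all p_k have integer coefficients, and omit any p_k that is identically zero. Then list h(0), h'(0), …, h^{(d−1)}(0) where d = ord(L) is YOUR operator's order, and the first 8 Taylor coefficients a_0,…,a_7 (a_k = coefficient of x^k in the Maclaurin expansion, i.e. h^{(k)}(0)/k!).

f: a_k = -2, -2, -2, -2, -2, -2, -2, -2, …
f∘r: x↦r, Dx↦Dx/r' in L_f ⇒ L₀.
h₀' ⇒ L via d/dx closure of L₀.
L = (6 + 12·x + 12·x^2) + (-1 + 6·x^2 + 4·x^3)·Dx  (order 1).
h: a_k = -4, -24, -96, -352, -1200, -3936, -12544, -39168, …
ICs: h(0) = -4.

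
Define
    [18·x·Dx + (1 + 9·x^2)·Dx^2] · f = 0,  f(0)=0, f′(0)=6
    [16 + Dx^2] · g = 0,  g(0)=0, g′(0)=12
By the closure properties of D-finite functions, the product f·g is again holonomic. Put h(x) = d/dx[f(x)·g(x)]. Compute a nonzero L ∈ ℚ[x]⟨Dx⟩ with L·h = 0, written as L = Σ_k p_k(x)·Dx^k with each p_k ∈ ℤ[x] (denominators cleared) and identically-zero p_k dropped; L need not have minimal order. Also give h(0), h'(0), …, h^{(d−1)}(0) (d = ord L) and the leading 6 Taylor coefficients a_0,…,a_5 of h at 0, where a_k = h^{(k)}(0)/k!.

L = (524992 + 14103936·x^2 + 183342528·x^4 + 608394240·x^6 + 1431032832·x^8 + 3627970560·x^10 + 8707129344·x^12) + (314208·x + 11036736·x^3 + 108591840·x^5 + 419904000·x^7 + 1209323520·x^9 + 2176782336·x^11)·Dx + (38012 + 1098792·x^2 + 14837580·x^4 + 64186992·x^6 + 209112192·x^8 + 589545216·x^10 + 1088391168·x^12)·Dx^2 + (19638·x + 689796·x^3 + 6786990·x^5 + 26244000·x^7 + 75582720·x^9 + 136048896·x^11)·Dx^3 + (325 + 13581·x^2 + 211167·x^4 + 1635147·x^6 + 7479540·x^8 + 22674816·x^10 + 34012224·x^12)·Dx^4  (order 4).
h: a_k = 0, 144, 0, -1632, 0, 11376, …
ICs: h(0) = 0, h′(0) = 144, h′′(0) = 0, h′′′(0) = -9792.

f: a_k = 0, 6, 0, -18, 0, 486/5, …
g: a_k = 0, 12, 0, -32, 0, 128/5, …
Product ⇒ symmetric product L₀, ord ≤ 4.
h=h₀': d/dx-closure on L₀ ⇒ L.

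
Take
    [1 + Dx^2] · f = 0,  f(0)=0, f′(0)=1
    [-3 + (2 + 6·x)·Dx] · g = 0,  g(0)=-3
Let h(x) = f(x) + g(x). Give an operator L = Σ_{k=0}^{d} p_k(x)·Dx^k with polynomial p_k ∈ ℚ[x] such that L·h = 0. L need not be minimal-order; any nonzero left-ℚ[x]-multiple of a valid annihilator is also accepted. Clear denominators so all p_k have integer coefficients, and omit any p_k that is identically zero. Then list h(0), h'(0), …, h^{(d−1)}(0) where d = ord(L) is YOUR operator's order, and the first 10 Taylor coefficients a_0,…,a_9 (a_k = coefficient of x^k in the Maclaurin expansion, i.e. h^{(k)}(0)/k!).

L = (-93 - 72·x - 108·x^2) + (-10 + 18·x + 216·x^2 + 216·x^3)·Dx + (-93 - 72·x - 108·x^2)·Dx^2 + (-10 + 18·x + 216·x^2 + 216·x^3)·Dx^3  (order 3).
h: a_k = -3, -7/2, 27/8, -251/48, 1215/128, -76513/3840, 45927/1024, -68201723/645120, 8444007/32768, -119693798713/185794560, …
ICs: h(0) = -3, h′(0) = -7/2, h′′(0) = 27/4.

f: a_k = 0, 1, 0, -1/6, 0, 1/120, 0, -1/5040, 0, 1/362880, …
g: a_k = -3, -9/2, 27/8, -81/16, 1215/128, -5103/256, 45927/1024, -216513/2048, 8444007/32768, -42220035/65536, …
f+g: L₀ = lclm(L_f,L_g), ord ≤ 2+1.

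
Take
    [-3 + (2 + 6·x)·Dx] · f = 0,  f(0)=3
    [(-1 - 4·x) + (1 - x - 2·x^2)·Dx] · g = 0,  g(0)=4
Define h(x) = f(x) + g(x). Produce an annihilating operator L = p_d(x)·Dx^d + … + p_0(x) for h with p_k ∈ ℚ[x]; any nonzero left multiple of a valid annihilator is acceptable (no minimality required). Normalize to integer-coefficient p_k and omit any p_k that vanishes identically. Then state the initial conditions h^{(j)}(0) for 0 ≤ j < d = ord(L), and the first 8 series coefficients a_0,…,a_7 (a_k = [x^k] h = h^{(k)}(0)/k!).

L = (45 + 207·x + 306·x^2 + 360·x^3) + (-33 - 174·x - 573·x^2 - 1044·x^3 - 900·x^4)·Dx + (-2 + 30·x + 138·x^2 - 38·x^3 - 504·x^4 - 360·x^5)·Dx^2  (order 2).
h: a_k = 7, 17/2, 69/8, 401/16, 4417/128, 26607/256, 130201/1024, 912833/2048, …
ICs: h(0) = 7, h′(0) = 17/2.

f: a_k = 3, 9/2, -27/8, 81/16, -1215/128, 5103/256, -45927/1024, 216513/2048, …
g: a_k = 4, 4, 12, 20, 44, 84, 172, 340, …
f+g: L₀ = lclm(L_f,L_g), ord ≤ 1+1.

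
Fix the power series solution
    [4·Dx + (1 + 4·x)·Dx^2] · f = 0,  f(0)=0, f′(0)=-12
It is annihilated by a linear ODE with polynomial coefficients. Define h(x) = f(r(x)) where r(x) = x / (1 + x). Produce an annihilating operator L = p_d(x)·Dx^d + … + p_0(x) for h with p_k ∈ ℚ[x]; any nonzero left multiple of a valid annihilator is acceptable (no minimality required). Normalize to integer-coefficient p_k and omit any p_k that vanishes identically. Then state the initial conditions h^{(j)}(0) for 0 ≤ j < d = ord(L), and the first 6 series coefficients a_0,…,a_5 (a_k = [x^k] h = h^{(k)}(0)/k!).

f: a_k = 0, -12, 24, -64, 192, -3072/5, …
Substitute x→r, Dx→(1/r')Dx; clear ⇒ L₀.
L = (6 + 10·x)·Dx + (1 + 6·x + 5·x^2)·Dx^2  (order 2).
h: a_k = 0, -12, 36, -124, 468, -9372/5, …
ICs: h(0) = 0, h′(0) = -12.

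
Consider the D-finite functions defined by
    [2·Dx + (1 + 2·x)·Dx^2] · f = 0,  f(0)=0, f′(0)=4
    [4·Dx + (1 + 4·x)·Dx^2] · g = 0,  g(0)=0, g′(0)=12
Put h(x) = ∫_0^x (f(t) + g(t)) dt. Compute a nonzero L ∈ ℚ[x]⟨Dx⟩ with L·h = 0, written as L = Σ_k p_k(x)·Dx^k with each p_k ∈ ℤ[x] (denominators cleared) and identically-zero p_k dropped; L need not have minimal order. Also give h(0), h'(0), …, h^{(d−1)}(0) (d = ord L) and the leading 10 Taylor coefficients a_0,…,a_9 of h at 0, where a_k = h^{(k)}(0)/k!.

L = 16·Dx^2 + (12 + 32·x)·Dx^3 + (1 + 6·x + 8·x^2)·Dx^4  (order 4).
h: a_k = 0, 0, 8, -28/3, 52/3, -40, 1568/15, -6208/21, 6176/7, -24640/9, …
ICs: h(0) = 0, h′(0) = 0, h′′(0) = 16, h′′′(0) = -56.

f: a_k = 0, 4, -4, 16/3, -8, 64/5, -64/3, 256/7, -64, 1024/9, …
g: a_k = 0, 12, -24, 64, -192, 3072/5, -2048, 49152/7, -24576, 262144/3, …
Sum ⇒ L₀ = lclm(L_f,L_g) in ℚ(x)⟨Dx⟩.
h=∫₀ˣh₀: take L = L₀·Dx.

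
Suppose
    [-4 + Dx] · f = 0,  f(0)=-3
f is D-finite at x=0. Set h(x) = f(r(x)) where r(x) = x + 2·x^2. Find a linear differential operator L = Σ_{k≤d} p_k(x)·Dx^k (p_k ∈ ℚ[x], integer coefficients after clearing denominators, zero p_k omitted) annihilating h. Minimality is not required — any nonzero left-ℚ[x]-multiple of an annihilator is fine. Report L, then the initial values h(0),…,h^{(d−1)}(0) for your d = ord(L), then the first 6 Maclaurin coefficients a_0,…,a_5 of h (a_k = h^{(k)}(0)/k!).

L = (-4 - 16·x) + Dx  (order 1).
h: a_k = -3, -12, -48, -128, -320, -3328/5, …
ICs: h(0) = -3.

f: a_k = -3, -12, -24, -32, -32, -128/5, …
h₀=f(r): pull back L_f along r ⇒ L₀.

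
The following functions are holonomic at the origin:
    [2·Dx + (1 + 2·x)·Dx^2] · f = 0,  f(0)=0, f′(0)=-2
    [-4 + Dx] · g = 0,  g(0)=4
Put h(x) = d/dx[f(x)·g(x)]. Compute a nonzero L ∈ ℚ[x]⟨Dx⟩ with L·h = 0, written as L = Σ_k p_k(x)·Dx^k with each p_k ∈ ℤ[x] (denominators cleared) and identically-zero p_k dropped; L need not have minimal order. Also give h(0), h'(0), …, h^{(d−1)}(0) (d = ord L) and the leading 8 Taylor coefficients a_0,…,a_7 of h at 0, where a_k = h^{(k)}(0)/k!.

L = (16 + 64·x + 128·x^2) + (-8 - 40·x - 64·x^2)·Dx + (1 + 6·x + 8·x^2)·Dx^2  (order 2).
h: a_k = -8, -48, -128, -192, -704/3, -512/3, -8704/45, 1024/45, …
ICs: h(0) = -8, h′(0) = -48.

f: a_k = 0, -2, 2, -8/3, 4, -32/5, 32/3, -128/7, …
g: a_k = 4, 16, 32, 128/3, 128/3, 512/15, 1024/45, 4096/315, …
f·g: L₀ = L_f ⊗_s L_g, ord ≤ 2·1.
Derive L from L₀ (diff closure).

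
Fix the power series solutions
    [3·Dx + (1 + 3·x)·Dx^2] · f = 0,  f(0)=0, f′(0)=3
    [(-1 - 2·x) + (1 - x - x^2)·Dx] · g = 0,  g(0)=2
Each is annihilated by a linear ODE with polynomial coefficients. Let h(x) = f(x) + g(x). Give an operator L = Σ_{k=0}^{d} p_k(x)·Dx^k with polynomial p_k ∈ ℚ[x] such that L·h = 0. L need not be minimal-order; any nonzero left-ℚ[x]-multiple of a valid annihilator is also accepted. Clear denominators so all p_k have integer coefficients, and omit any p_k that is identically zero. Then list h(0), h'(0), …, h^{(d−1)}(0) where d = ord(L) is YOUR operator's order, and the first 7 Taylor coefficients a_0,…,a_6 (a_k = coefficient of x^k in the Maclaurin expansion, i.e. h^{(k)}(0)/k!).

f: a_k = 0, 3, -9/2, 9, -81/4, 243/5, -243/2, …
g: a_k = 2, 2, 4, 6, 10, 16, 26, …
Weyl lclm of L_f,L_g ⇒ L₀ (ord ≤ 3).
L = (-126 - 342·x - 468·x^2 - 180·x^3 - 108·x^4)·Dx + (-156·x - 576·x^2 - 672·x^3 - 378·x^4 - 180·x^5)·Dx^2 + (7 + 35·x + 29·x^2 - 63·x^3 - 99·x^4 - 93·x^5 - 36·x^6)·Dx^3  (order 3).
h: a_k = 2, 5, -1/2, 15, -41/4, 323/5, -191/2, …
ICs: h(0) = 2, h′(0) = 5, h′′(0) = -1.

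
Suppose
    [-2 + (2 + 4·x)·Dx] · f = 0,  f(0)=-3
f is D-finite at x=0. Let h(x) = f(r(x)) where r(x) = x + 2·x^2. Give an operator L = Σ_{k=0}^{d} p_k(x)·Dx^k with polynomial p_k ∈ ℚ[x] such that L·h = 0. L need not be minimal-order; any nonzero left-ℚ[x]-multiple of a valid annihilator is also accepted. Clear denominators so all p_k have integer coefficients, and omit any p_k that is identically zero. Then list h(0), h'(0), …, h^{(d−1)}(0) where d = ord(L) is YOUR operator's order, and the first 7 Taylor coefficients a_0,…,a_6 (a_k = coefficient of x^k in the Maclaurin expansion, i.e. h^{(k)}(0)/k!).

f: a_k = -3, -3, 3/2, -3/2, 15/8, -21/8, 63/16, …
Substitute x→r, Dx→(1/r')Dx; clear ⇒ L₀.
L = (-1 - 4·x) + (1 + 2·x + 4·x^2)·Dx  (order 1).
h: a_k = -3, -3, -9/2, 9/2, -9/8, -45/8, 171/16, …
ICs: h(0) = -3.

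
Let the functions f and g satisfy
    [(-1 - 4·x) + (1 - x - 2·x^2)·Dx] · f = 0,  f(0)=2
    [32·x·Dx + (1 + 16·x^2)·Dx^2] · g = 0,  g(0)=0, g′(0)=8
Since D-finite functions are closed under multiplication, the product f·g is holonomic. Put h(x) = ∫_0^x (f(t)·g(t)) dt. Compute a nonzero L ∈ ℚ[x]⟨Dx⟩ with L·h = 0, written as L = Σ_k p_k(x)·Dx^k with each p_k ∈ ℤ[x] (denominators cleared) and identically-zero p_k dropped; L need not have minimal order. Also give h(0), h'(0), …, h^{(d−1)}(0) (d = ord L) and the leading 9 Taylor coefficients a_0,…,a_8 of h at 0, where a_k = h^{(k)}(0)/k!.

L = (4 + 32·x + 192·x^2)·Dx + (2 - 24·x + 64·x^2 + 192·x^3)·Dx^2 + (-1 + x - 14·x^2 + 16·x^3 + 32·x^4)·Dx^3  (order 3).
h: a_k = 0, 0, 8, 16/3, -28/3, -16/15, 616/5, 10928/105, -93914/105, …
ICs: h(0) = 0, h′(0) = 0, h′′(0) = 16.

f: a_k = 2, 2, 6, 10, 22, 42, 86, 170, 342, …
g: a_k = 0, 8, 0, -128/3, 0, 2048/5, 0, -32768/7, 0, …
Product ⇒ symmetric product L₀, ord ≤ 2.
Integrate: L := L₀·Dx.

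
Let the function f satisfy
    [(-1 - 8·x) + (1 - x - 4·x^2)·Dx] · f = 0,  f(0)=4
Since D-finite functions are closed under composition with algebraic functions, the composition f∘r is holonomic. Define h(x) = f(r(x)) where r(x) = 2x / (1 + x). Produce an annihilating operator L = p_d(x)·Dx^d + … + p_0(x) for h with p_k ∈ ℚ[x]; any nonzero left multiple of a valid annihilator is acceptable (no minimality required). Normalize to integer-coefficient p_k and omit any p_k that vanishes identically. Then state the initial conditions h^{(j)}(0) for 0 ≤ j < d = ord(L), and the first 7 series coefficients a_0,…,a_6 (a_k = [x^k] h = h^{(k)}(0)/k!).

f: a_k = 4, 4, 20, 36, 116, 260, 724, …
h₀=f(r): pull back L_f along r ⇒ L₀.
L = (2 + 34·x) + (-1 - x + 17·x^2 + 17·x^3)·Dx  (order 1).
h: a_k = 4, 8, 72, 136, 1224, 2312, 20808, …
ICs: h(0) = 4.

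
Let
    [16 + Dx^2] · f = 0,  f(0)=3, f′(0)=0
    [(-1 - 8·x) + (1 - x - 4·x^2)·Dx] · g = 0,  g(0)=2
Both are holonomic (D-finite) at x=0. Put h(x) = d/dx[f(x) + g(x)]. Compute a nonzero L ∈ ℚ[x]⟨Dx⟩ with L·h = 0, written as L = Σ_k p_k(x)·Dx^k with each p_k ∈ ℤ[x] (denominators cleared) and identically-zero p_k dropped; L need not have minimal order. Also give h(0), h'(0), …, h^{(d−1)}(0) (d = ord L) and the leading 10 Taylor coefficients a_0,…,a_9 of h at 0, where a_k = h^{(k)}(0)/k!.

L = (6848 + 35072·x + 150784·x^2 + 87040·x^3 + 204800·x^4 + 147456·x^5 + 196608·x^6) + (-560 - 4048·x + 5184·x^2 + 13952·x^3 + 2560·x^4 + 18432·x^5 + 57344·x^6 + 65536·x^7)·Dx + (428 + 2192·x + 9424·x^2 + 5440·x^3 + 12800·x^4 + 9216·x^5 + 12288·x^6)·Dx^2 + (-35 - 253·x + 324·x^2 + 872·x^3 + 160·x^4 + 1152·x^5 + 3584·x^6 + 4096·x^7)·Dx^3  (order 3).
h: a_k = 2, -28, 54, 360, 650, 10348/5, 6174, 1961296/105, 52722, 143423908/945, …
ICs: h(0) = 2, h′(0) = -28, h′′(0) = 108.

f: a_k = 3, 0, -24, 0, 32, 0, -256/15, 0, 512/105, 0, …
g: a_k = 2, 2, 10, 18, 58, 130, 362, 882, 2330, 5858, …
Weyl lclm of L_f,L_g ⇒ L₀ (ord ≤ 3).
Derive L from L₀ (diff closure).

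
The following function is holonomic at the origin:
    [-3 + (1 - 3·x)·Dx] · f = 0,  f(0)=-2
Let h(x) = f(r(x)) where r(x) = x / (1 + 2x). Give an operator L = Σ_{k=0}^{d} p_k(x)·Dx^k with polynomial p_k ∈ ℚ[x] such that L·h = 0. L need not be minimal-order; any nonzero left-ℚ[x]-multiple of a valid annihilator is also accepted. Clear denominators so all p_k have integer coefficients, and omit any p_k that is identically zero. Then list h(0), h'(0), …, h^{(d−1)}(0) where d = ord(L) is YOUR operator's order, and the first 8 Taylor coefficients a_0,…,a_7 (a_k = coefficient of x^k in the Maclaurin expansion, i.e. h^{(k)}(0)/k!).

L = 3 + (-1 - x + 2·x^2)·Dx  (order 1).
h: a_k = -2, -6, -6, -6, -6, -6, -6, -6, …
ICs: h(0) = -2.

f: a_k = -2, -6, -18, -54, -162, -486, -1458, -4374, …
Substitute x→r, Dx→(1/r')Dx; clear ⇒ L₀.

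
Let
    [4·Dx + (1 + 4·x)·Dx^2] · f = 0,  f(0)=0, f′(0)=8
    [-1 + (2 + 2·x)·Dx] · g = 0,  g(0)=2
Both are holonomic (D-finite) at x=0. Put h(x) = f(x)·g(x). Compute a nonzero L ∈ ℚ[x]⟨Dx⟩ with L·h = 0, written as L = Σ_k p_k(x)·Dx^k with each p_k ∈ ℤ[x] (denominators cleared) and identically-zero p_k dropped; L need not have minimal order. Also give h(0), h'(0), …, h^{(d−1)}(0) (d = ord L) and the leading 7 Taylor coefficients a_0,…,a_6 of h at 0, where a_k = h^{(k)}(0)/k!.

L = (-5 + 4·x) + (12 + 12·x)·Dx + (4 + 24·x + 36·x^2 + 16·x^3)·Dx^2  (order 2).
h: a_k = 0, 16, -24, 202/3, -625/3, 81349/120, -547691/240, …
ICs: h(0) = 0, h′(0) = 16.

f: a_k = 0, 8, -16, 128/3, -128, 2048/5, -4096/3, …
g: a_k = 2, 1, -1/4, 1/8, -5/64, 7/128, -21/512, …
L₀ := L_f ⊗_s L_g (sym. prod.), ord ≤ 2.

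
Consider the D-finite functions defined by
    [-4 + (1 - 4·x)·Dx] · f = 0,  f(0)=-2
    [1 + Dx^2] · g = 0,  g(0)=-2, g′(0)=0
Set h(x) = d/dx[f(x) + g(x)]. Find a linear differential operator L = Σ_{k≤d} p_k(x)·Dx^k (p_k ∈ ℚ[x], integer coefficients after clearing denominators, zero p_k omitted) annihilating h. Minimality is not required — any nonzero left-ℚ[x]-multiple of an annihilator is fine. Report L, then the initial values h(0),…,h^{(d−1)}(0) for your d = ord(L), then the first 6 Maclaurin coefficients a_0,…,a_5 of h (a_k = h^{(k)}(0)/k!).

L = (1544 - 64·x + 128·x^2) + (-97 + 396·x - 48·x^2 + 64·x^3)·Dx + (1544 - 64·x + 128·x^2)·Dx^2 + (-97 + 396·x - 48·x^2 + 64·x^3)·Dx^3  (order 3).
h: a_k = -8, -62, -384, -6145/3, -10240, -2949119/60, …
ICs: h(0) = -8, h′(0) = -62, h′′(0) = -768.

f: a_k = -2, -8, -32, -128, -512, -2048, …
g: a_k = -2, 0, 1, 0, -1/12, 0, …
L₀ := lclm(L_f,L_g); ord L₀ ≤ 1+2.
h=h₀': d/dx-closure on L₀ ⇒ L.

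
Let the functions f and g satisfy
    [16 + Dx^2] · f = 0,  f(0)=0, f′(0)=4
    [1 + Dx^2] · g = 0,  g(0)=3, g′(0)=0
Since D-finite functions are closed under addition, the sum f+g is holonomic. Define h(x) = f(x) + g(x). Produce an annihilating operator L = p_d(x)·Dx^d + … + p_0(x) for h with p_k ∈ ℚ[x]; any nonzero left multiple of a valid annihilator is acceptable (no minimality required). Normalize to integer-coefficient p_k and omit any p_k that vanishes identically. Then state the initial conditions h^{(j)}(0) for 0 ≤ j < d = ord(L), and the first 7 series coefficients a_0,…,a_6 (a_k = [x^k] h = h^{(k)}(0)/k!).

L = 16 + 17·Dx^2 + Dx^4  (order 4).
h: a_k = 3, 4, -3/2, -32/3, 1/8, 128/15, -1/240, …
ICs: h(0) = 3, h′(0) = 4, h′′(0) = -3, h′′′(0) = -64.

f: a_k = 0, 4, 0, -32/3, 0, 128/15, 0, …
g: a_k = 3, 0, -3/2, 0, 1/8, 0, -1/240, …
f+g: L₀ = lclm(L_f,L_g), ord ≤ 2+2.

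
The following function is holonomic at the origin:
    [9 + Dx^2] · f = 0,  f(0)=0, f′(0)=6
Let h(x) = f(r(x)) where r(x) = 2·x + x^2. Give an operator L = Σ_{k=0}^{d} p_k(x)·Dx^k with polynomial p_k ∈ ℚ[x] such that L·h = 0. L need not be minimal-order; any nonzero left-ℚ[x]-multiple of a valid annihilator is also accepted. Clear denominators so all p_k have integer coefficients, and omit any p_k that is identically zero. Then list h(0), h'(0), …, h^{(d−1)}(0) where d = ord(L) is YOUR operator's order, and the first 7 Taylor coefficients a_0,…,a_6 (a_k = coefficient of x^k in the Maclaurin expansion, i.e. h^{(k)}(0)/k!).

f: a_k = 0, 6, 0, -9, 0, 81/20, 0, …
h₀=f(r): pull back L_f along r ⇒ L₀.
L = (36 + 108·x + 108·x^2 + 36·x^3) - Dx + (1 + x)·Dx^2  (order 2).
h: a_k = 0, 12, 6, -72, -108, 378/5, 315, …
ICs: h(0) = 0, h′(0) = 12.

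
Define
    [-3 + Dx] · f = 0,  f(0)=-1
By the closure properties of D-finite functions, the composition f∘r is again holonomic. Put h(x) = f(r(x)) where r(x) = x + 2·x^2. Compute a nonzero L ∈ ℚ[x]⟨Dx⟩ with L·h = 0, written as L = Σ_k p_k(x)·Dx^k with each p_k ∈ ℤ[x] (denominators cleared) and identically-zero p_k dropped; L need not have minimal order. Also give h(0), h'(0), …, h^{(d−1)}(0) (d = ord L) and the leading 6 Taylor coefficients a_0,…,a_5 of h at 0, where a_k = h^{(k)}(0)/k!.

L = (-3 - 12·x) + Dx  (order 1).
h: a_k = -1, -3, -21/2, -45/2, -387/8, -3321/40, …
ICs: h(0) = -1.

f: a_k = -1, -3, -9/2, -9/2, -27/8, -81/40, …
L₀ from L_f via x↦r, Dx↦r'^{-1}Dx.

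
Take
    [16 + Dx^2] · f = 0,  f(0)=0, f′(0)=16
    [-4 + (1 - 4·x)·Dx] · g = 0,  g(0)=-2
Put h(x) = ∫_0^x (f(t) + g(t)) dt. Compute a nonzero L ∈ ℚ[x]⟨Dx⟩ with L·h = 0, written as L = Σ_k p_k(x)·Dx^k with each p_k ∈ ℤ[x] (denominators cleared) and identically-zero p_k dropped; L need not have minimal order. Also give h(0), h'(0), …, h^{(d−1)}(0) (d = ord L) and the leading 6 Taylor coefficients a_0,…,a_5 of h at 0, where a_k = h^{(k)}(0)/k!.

L = (-448 + 512·x - 1024·x^2)·Dx + (48 - 320·x + 768·x^2 - 1024·x^3)·Dx^2 + (-28 + 32·x - 64·x^2)·Dx^3 + (3 - 20·x + 48·x^2 - 64·x^3)·Dx^4  (order 4).
h: a_k = 0, -2, 4, -32/3, -128/3, -512/5, …
ICs: h(0) = 0, h′(0) = -2, h′′(0) = 8, h′′′(0) = -64.

f: a_k = 0, 16, 0, -128/3, 0, 512/15, …
g: a_k = -2, -8, -32, -128, -512, -2048, …
Sum ⇒ L₀ = lclm(L_f,L_g) in ℚ(x)⟨Dx⟩.
h=∫h₀ ⇒ L = L₀·Dx.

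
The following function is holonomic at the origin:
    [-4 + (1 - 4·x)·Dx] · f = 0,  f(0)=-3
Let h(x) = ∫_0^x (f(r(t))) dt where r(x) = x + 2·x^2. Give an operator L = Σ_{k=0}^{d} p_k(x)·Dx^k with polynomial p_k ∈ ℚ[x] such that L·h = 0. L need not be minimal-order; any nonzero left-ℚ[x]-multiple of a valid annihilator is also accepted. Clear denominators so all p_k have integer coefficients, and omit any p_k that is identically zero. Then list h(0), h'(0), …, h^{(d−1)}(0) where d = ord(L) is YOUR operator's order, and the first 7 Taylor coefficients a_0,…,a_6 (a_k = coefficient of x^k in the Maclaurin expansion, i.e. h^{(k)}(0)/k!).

f: a_k = -3, -12, -48, -192, -768, -3072, -12288, …
h₀=f(r): pull back L_f along r ⇒ L₀.
Integrate: L := L₀·Dx.
L = (4 + 16·x)·Dx + (-1 + 4·x + 8·x^2)·Dx^2  (order 2).
h: a_k = 0, -3, -6, -24, -96, -2112/5, -1920, …
ICs: h(0) = 0, h′(0) = -3.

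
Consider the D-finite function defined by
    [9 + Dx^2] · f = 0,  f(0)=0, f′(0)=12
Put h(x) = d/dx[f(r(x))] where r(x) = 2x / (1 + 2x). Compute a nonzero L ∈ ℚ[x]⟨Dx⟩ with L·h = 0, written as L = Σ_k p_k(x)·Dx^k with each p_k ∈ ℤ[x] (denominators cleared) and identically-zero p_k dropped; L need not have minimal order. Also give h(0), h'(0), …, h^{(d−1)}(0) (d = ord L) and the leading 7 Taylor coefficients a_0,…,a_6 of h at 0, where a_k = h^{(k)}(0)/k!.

f: a_k = 0, 12, 0, -18, 0, 81/10, 0, …
f∘r: x↦r, Dx↦Dx/r' in L_f ⇒ L₀.
Differentiate: ansatz ord ≤ ord L₀ ⇒ L.
L = (60 + 96·x + 96·x^2) + (12 + 72·x + 144·x^2 + 96·x^3)·Dx + (1 + 8·x + 24·x^2 + 32·x^3 + 16·x^4)·Dx^2  (order 2).
h: a_k = 24, -96, -144, 2688, -14064, 48960, -619296/5, …
ICs: h(0) = 24, h′(0) = -96.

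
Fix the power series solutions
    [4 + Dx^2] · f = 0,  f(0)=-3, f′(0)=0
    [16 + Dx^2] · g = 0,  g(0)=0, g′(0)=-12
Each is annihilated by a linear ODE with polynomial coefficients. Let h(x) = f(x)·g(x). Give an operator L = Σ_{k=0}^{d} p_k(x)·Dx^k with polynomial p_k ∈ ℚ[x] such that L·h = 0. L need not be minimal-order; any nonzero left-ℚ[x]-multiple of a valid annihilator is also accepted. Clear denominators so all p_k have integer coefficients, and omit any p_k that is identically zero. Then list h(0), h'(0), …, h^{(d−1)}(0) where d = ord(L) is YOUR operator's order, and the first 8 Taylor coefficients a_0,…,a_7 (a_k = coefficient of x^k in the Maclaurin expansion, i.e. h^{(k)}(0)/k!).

L = 144 + 40·Dx^2 + Dx^4  (order 4).
h: a_k = 0, 36, 0, -168, 0, 1464/5, 0, -8752/35, …
ICs: h(0) = 0, h′(0) = 36, h′′(0) = 0, h′′′(0) = -1008.

f: a_k = -3, 0, 6, 0, -2, 0, 4/15, 0, …
g: a_k = 0, -12, 0, 32, 0, -128/5, 0, 1024/105, …
f·g: L₀ = L_f ⊗_s L_g, ord ≤ 2·2.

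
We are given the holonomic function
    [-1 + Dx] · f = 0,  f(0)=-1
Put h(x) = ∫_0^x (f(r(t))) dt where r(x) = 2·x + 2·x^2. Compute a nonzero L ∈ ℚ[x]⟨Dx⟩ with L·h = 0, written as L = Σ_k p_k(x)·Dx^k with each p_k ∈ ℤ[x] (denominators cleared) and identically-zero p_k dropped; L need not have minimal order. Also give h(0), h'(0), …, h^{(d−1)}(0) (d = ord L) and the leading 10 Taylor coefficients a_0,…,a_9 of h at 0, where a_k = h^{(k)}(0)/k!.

L = (-2 - 4·x)·Dx + Dx^2  (order 2).
h: a_k = 0, -1, -1, -4/3, -4/3, -4/3, -52/45, -304/315, -232/315, -1528/2835, …
ICs: h(0) = 0, h′(0) = -1.

f: a_k = -1, -1, -1/2, -1/6, -1/24, -1/120, -1/720, -1/5040, -1/40320, -1/362880, …
Change of var in L_f (x↦r) gives L₀.
h=∫₀ˣh₀: take L = L₀·Dx.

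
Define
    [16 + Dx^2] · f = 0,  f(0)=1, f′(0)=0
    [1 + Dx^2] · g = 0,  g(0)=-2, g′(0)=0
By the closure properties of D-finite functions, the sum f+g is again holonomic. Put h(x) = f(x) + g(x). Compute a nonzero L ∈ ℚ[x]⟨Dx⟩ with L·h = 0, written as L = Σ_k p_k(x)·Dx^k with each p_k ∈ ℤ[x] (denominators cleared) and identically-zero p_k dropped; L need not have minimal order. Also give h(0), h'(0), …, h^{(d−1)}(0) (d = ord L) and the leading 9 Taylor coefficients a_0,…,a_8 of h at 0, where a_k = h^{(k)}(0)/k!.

f: a_k = 1, 0, -8, 0, 32/3, 0, -256/45, 0, 512/315, …
g: a_k = -2, 0, 1, 0, -1/12, 0, 1/360, 0, -1/20160, …
Weyl lclm of L_f,L_g ⇒ L₀ (ord ≤ 4).
L = 16 + 17·Dx^2 + Dx^4  (order 4).
h: a_k = -1, 0, -7, 0, 127/12, 0, -2047/360, 0, 4681/2880, …
ICs: h(0) = -1, h′(0) = 0, h′′(0) = -14, h′′′(0) = 0.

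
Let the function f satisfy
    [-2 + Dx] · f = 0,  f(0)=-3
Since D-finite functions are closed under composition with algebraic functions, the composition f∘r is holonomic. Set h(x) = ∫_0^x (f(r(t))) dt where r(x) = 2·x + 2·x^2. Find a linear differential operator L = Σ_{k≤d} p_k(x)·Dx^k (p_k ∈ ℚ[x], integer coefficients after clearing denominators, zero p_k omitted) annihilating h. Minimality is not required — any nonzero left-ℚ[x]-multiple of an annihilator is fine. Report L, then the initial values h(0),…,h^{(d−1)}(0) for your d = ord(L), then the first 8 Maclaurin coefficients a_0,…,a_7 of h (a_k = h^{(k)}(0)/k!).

L = (-4 - 8·x)·Dx + Dx^2  (order 2).
h: a_k = 0, -3, -6, -12, -20, -152/5, -208/5, -5536/105, …
ICs: h(0) = 0, h′(0) = -3.

f: a_k = -3, -6, -6, -4, -2, -4/5, -4/15, -8/105, …
L₀ from L_f via x↦r, Dx↦r'^{-1}Dx.
Integrate: L := L₀·Dx.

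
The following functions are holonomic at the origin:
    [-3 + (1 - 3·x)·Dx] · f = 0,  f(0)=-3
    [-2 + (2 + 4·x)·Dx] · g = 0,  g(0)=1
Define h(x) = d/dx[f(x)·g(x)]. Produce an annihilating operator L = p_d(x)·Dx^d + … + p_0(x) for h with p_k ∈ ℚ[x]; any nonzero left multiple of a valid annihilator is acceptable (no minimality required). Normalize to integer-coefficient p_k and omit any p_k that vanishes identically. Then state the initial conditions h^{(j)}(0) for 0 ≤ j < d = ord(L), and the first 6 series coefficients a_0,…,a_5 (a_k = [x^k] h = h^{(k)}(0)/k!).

L = (23 + 72·x + 27·x^2) + (-4 + x + 27·x^2 + 18·x^3)·Dx  (order 1).
h: a_k = -12, -69, -315, -2505/2, -4710, -135459/8, …
ICs: h(0) = -12.

f: a_k = -3, -9, -27, -81, -243, -729, …
g: a_k = 1, 1, -1/2, 1/2, -5/8, 7/8, …
Product ⇒ symmetric product L₀, ord ≤ 1.
Derive L from L₀ (diff closure).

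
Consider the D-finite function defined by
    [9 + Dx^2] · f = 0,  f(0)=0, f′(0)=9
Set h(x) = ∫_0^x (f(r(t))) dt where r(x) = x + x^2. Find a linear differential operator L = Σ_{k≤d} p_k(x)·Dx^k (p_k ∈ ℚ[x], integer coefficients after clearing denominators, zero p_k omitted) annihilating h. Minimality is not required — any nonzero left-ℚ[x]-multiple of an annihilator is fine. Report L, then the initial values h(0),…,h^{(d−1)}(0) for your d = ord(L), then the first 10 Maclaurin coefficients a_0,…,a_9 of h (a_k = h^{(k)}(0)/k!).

f: a_k = 0, 9, 0, -27/2, 0, 243/40, 0, -729/560, 0, 729/4480, …
h₀=f(r): pull back L_f along r ⇒ L₀.
Integrate: L := L₀·Dx.
L = (9 + 54·x + 108·x^2 + 72·x^3)·Dx - 2·Dx^2 + (1 + 2·x)·Dx^3  (order 3).
h: a_k = 0, 0, 9/2, 3, -27/8, -81/10, -459/80, 135/56, 33291/4480, 459/80, …
ICs: h(0) = 0, h′(0) = 0, h′′(0) = 9.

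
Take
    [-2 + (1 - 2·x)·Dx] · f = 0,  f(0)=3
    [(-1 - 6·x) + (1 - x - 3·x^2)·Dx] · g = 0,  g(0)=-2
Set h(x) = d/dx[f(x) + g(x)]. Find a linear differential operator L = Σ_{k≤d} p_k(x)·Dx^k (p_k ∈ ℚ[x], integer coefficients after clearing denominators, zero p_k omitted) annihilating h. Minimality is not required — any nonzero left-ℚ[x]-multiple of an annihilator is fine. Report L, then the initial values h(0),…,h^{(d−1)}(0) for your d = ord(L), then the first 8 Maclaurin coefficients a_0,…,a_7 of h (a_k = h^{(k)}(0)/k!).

f: a_k = 3, 6, 12, 24, 48, 96, 192, 384, …
g: a_k = -2, -2, -8, -14, -38, -80, -194, -434, …
Weyl lclm of L_f,L_g ⇒ L₀ (ord ≤ 2).
Derive L from L₀ (diff closure).
L = (12 - 288·x + 648·x^2 - 1296·x^3 + 648·x^4) + (9 + 12·x - 126·x^2 + 540·x^3 - 1188·x^4 + 648·x^5)·Dx + (-2 + 15·x - 52·x^2 + 78·x^3 + 27·x^4 - 180·x^5 + 108·x^6)·Dx^2  (order 2).
h: a_k = 4, 8, 30, 40, 80, -12, -350, -1984, …
ICs: h(0) = 4, h′(0) = 8.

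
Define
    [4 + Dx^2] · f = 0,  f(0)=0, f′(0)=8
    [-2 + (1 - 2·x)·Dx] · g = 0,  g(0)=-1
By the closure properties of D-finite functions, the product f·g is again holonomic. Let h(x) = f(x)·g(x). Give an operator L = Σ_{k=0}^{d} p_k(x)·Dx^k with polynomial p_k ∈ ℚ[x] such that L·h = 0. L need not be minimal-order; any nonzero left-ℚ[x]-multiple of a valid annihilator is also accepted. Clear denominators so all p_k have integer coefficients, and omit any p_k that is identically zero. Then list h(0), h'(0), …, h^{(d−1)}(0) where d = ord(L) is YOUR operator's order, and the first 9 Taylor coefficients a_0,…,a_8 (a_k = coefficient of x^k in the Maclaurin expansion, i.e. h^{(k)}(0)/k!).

f: a_k = 0, 8, 0, -16/3, 0, 16/15, 0, -32/315, 0, …
g: a_k = -1, -2, -4, -8, -16, -32, -64, -128, -256, …
L₀ := L_f ⊗_s L_g (sym. prod.), ord ≤ 2.
L = (-4 + 8·x) + 4·Dx + (-1 + 2·x)·Dx^2  (order 2).
h: a_k = 0, -8, -16, -80/3, -160/3, -1616/15, -3232/15, -135712/315, -271424/315, …
ICs: h(0) = 0, h′(0) = -8.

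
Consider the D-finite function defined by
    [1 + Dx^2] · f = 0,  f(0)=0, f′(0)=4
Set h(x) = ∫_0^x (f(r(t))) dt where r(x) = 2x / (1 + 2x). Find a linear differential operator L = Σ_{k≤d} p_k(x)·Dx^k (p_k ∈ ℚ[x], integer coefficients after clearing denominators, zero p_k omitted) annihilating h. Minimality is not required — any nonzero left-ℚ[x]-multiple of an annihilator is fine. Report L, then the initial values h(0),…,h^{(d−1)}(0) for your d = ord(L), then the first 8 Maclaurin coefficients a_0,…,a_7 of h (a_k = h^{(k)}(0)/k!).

L = 4·Dx + (4 + 24·x + 48·x^2 + 32·x^3)·Dx^2 + (1 + 8·x + 24·x^2 + 32·x^3 + 16·x^4)·Dx^3  (order 3).
h: a_k = 0, 0, 4, -16/3, 20/3, -32/5, 8/45, 160/7, …
ICs: h(0) = 0, h′(0) = 0, h′′(0) = 8.

f: a_k = 0, 4, 0, -2/3, 0, 1/30, 0, -1/1260, …
h₀=f(r): pull back L_f along r ⇒ L₀.
Integrate: L := L₀·Dx.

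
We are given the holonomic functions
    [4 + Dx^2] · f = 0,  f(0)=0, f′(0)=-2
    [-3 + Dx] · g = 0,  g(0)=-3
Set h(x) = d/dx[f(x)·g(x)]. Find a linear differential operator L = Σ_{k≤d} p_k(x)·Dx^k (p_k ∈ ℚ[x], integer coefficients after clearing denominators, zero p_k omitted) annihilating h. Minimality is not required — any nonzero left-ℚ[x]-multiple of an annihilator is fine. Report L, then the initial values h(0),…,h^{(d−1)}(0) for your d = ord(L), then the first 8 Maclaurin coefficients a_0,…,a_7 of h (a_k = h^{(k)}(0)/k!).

L = 13 - 6·Dx + Dx^2  (order 2).
h: a_k = 6, 36, 69, 60, 61/4, -207/10, -3277/120, -17, …
ICs: h(0) = 6, h′(0) = 36.

f: a_k = 0, -2, 0, 4/3, 0, -4/15, 0, 8/315, …
g: a_k = -3, -9, -27/2, -27/2, -81/8, -243/40, -243/80, -729/560, …
Sym-product of L_f,L_g gives L₀ (≤ ord 2).
Differentiate: ansatz ord ≤ ord L₀ ⇒ L.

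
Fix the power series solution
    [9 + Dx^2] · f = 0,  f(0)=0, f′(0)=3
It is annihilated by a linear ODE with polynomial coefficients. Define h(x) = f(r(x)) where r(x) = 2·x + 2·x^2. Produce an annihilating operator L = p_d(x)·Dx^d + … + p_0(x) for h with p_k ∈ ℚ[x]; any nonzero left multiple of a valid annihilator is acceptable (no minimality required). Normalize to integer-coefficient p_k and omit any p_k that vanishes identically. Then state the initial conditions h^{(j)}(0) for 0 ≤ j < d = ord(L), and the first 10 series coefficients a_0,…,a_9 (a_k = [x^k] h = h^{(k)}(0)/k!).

L = (36 + 216·x + 432·x^2 + 288·x^3) - 2·Dx + (1 + 2·x)·Dx^2  (order 2).
h: a_k = 0, 6, 6, -36, -108, -216/5, 288, 20736/35, 1296/5, -28512/35, …
ICs: h(0) = 0, h′(0) = 6.

f: a_k = 0, 3, 0, -9/2, 0, 81/40, 0, -243/560, 0, 243/4480, …
Substitute x→r, Dx→(1/r')Dx; clear ⇒ L₀.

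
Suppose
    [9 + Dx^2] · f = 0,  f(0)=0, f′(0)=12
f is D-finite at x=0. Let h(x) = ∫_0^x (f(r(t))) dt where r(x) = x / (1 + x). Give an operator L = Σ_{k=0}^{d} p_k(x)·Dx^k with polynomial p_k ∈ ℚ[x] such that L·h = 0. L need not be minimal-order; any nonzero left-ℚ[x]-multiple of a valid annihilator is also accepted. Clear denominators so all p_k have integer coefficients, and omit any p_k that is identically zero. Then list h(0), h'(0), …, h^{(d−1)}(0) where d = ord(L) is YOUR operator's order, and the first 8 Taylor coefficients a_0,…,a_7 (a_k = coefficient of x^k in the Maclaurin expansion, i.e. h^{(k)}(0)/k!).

f: a_k = 0, 12, 0, -18, 0, 81/10, 0, -243/140, …
h₀=f(r): pull back L_f along r ⇒ L₀.
∫: right-multiply L₀ by Dx.
L = 9·Dx + (2 + 6·x + 6·x^2 + 2·x^3)·Dx^2 + (1 + 4·x + 6·x^2 + 4·x^3 + x^4)·Dx^3  (order 3).
h: a_k = 0, 0, 6, -4, -3/2, 42/5, -293/20, 255/14, …
ICs: h(0) = 0, h′(0) = 0, h′′(0) = 12.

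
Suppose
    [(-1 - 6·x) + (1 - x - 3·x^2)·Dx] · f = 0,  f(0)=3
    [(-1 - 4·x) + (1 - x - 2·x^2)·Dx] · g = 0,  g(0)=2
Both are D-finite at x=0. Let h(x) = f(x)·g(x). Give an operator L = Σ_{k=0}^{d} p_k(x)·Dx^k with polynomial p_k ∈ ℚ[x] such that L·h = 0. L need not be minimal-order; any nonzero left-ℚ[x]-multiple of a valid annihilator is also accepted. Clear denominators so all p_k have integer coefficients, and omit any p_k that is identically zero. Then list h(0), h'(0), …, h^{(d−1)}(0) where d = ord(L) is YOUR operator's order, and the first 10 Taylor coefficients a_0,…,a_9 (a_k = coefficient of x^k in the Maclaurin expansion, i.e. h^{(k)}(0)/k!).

f: a_k = 3, 3, 12, 21, 57, 120, 291, 651, 1524, 3477, …
g: a_k = 2, 2, 6, 10, 22, 42, 86, 170, 342, 682, …
Product ⇒ symmetric product L₀, ord ≤ 1.
L = (-2 - 8·x + 15·x^2 + 24·x^3) + (1 - 2·x - 4·x^2 + 5·x^3 + 6·x^4)·Dx  (order 1).
h: a_k = 6, 12, 48, 114, 324, 792, 2022, 4908, 12000, 28770, …
ICs: h(0) = 6.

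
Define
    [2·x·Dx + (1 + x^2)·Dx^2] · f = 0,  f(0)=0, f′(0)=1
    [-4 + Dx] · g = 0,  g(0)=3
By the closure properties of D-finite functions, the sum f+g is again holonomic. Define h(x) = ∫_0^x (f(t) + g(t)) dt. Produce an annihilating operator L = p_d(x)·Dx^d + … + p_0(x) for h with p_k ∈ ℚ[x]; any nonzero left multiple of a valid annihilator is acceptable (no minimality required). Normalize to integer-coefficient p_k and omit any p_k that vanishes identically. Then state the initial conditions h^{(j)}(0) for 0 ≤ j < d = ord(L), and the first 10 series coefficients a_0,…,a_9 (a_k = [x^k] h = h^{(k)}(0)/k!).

L = (4 - 16·x - 12·x^2 - 16·x^3)·Dx^2 + (-9 - 13·x^2 - 8·x^4)·Dx^3 + (2 + x + 4·x^2 + x^3 + 2·x^4)·Dx^4  (order 4).
h: a_k = 0, 3, 13/2, 8, 95/12, 32/5, 43/10, 256/105, 1009/840, 512/945, …
ICs: h(0) = 0, h′(0) = 3, h′′(0) = 13, h′′′(0) = 48.

f: a_k = 0, 1, 0, -1/3, 0, 1/5, 0, -1/7, 0, 1/9, …
g: a_k = 3, 12, 24, 32, 32, 128/5, 256/15, 1024/105, 512/105, 2048/945, …
Sum ⇒ L₀ = lclm(L_f,L_g) in ℚ(x)⟨Dx⟩.
h=∫h₀ ⇒ L = L₀·Dx.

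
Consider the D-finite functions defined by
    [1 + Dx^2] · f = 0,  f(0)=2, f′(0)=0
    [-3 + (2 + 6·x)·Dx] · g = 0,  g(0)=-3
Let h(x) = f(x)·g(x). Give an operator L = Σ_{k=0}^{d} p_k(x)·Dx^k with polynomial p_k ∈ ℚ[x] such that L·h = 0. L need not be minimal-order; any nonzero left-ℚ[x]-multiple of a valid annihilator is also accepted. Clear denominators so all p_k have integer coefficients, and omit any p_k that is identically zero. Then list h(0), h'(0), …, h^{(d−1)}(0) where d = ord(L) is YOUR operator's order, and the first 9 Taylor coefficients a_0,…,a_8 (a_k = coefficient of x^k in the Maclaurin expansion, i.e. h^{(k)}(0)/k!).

f: a_k = 2, 0, -1, 0, 1/12, 0, -1/360, 0, 1/20160, …
g: a_k = -3, -9/2, 27/8, -81/16, 1215/128, -5103/256, 45927/1024, -216513/2048, 8444007/32768, …
Product ⇒ symmetric product L₀, ord ≤ 2.
L = (31 + 24·x + 36·x^2) + (-12 - 36·x)·Dx + (4 + 24·x + 36·x^2)·Dx^2  (order 2).
h: a_k = -6, -9, 39/4, -45/8, 983/64, -4503/128, 618229/7680, -982601/5120, 810807791/1720320, …
ICs: h(0) = -6, h′(0) = -9.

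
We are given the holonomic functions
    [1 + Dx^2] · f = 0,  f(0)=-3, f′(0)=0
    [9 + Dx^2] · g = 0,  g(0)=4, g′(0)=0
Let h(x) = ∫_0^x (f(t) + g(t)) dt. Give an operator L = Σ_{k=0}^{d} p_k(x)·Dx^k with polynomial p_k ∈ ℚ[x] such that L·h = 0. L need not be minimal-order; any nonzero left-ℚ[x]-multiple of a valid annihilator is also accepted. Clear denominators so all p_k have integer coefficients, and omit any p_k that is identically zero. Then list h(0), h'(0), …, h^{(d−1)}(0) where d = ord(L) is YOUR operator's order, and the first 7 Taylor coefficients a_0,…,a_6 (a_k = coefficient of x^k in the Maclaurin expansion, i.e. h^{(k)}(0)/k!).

L = 9·Dx + 10·Dx^3 + Dx^5  (order 5).
h: a_k = 0, 1, 0, -11/2, 0, 107/40, 0, …
ICs: h(0) = 0, h′(0) = 1, h′′(0) = 0, h′′′(0) = -33, h′′′′(0) = 0.

f: a_k = -3, 0, 3/2, 0, -1/8, 0, 1/240, …
g: a_k = 4, 0, -18, 0, 27/2, 0, -81/20, …
L₀ := lclm(L_f,L_g); ord L₀ ≤ 2+2.
h=∫₀ˣh₀: take L = L₀·Dx.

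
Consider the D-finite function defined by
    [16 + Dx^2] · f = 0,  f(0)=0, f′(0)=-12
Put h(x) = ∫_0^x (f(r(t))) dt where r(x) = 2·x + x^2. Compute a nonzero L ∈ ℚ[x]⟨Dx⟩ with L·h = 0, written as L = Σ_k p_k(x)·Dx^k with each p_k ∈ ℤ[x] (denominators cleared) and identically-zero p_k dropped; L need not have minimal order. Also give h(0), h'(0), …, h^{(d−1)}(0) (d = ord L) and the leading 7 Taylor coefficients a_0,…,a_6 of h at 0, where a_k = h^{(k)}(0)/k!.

f: a_k = 0, -12, 0, 32, 0, -128/5, 0, …
Substitute x→r, Dx→(1/r')Dx; clear ⇒ L₀.
Integrate: L := L₀·Dx.
L = (64 + 192·x + 192·x^2 + 64·x^3)·Dx - Dx^2 + (1 + x)·Dx^3  (order 3).
h: a_k = 0, 0, -12, -4, 64, 384/5, -1568/15, …
ICs: h(0) = 0, h′(0) = 0, h′′(0) = -24.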